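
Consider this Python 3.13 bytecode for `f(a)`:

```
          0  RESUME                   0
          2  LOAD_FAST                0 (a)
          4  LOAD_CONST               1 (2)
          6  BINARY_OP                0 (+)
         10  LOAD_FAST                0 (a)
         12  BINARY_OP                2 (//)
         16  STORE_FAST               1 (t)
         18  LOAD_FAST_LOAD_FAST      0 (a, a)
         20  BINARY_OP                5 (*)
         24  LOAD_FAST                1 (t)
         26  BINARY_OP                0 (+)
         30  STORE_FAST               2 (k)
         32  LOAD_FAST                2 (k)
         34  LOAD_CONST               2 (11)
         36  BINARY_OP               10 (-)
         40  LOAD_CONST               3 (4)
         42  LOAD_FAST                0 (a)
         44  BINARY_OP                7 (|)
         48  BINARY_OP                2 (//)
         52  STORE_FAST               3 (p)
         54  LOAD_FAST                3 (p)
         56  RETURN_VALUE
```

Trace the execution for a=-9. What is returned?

-8

LOAD_FAST a → push -9. Stack: [-9]
LOAD_CONST → push 2. Stack: [-9, 2]
BINARY_OP + → -9 + 2 = -7. Stack: [-7]
LOAD_FAST a → push -9. Stack: [-7, -9]
BINARY_OP // → -7 // -9 = 0. Stack: [0]
STORE_FAST t → t=0. Stack: []
LOAD_FAST_LOAD_FAST a,a → push -9,-9. Stack: [-9, -9]
BINARY_OP * → -9 * -9 = 81. Stack: [81]
LOAD_FAST t → push 0. Stack: [81, 0]
BINARY_OP + → 81 + 0 = 81. Stack: [81]
STORE_FAST k → k=81. Stack: []
LOAD_FAST k → push 81. Stack: [81]
LOAD_CONST → push 11. Stack: [81, 11]
BINARY_OP - → 81 - 11 = 70. Stack: [70]
LOAD_CONST → push 4. Stack: [70, 4]
LOAD_FAST a → push -9. Stack: [70, 4, -9]
BINARY_OP | → 4 | -9 = -9. Stack: [70, -9]
BINARY_OP // → 70 // -9 = -8. Stack: [-8]
STORE_FAST p → p=-8. Stack: []
LOAD_FAST p → push -8. Stack: [-8]
RETURN_VALUE → return -8.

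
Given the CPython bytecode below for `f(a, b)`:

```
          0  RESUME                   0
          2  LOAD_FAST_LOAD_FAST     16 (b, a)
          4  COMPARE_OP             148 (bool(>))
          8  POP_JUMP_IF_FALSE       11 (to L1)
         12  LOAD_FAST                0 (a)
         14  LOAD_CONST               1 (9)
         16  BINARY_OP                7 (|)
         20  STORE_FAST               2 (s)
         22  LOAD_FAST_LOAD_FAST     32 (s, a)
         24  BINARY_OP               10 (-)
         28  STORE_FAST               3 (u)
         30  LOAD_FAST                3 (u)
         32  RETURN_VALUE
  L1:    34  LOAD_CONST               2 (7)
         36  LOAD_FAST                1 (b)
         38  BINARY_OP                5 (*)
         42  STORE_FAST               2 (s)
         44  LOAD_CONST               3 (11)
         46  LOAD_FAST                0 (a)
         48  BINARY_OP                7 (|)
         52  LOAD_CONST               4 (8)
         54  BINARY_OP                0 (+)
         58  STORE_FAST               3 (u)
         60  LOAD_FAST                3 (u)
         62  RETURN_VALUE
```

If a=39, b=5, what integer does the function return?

LOAD_FAST_LOAD_FAST b,a → push 5,39. Stack: [5, 39]
COMPARE_OP bool(>) → 5 vs 39 = False. Stack: [False]
POP_JUMP_IF_FALSE → pop False; jump. Stack: []
LOAD_CONST → push 7. Stack: [7]
LOAD_FAST b → push 5. Stack: [7, 5]
BINARY_OP * → 7 * 5 = 35. Stack: [35]
STORE_FAST s → s=35. Stack: []
LOAD_CONST → push 11. Stack: [11]
LOAD_FAST a → push 39. Stack: [11, 39]
BINARY_OP | → 11 | 39 = 47. Stack: [47]
LOAD_CONST → push 8. Stack: [47, 8]
BINARY_OP + → 47 + 8 = 55. Stack: [55]
STORE_FAST u → u=55. Stack: []
LOAD_FAST u → push 55. Stack: [55]
RETURN_VALUE → return 55.

55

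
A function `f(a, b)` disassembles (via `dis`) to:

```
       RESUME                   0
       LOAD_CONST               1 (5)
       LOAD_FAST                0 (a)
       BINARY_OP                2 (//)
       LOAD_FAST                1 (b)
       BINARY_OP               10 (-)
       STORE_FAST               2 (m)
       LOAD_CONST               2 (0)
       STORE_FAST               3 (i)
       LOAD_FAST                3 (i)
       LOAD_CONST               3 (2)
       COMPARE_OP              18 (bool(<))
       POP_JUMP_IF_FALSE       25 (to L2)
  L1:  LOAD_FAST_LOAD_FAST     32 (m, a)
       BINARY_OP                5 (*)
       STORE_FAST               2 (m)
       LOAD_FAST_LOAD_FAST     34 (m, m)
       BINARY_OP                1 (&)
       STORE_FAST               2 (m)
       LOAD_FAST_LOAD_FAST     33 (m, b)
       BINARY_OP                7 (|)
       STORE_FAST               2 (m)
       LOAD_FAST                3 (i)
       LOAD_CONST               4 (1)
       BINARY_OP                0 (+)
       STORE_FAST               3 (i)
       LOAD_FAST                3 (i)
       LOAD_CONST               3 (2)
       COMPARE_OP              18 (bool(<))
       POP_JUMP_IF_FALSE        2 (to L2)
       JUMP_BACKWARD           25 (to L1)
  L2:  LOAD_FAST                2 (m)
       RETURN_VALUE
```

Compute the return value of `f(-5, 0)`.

LOAD_CONST → push 5. Stack: [5]
LOAD_FAST a → push -5. Stack: [5, -5]
BINARY_OP // → 5 // -5 = -1. Stack: [-1]
LOAD_FAST b → push 0. Stack: [-1, 0]
BINARY_OP - → -1 - 0 = -1. Stack: [-1]
STORE_FAST m → m=-1. Stack: []
LOAD_CONST → push 0. Stack: [0]
STORE_FAST i → i=0. Stack: []
LOAD_FAST i → push 0. Stack: [0]
LOAD_CONST → push 2. Stack: [0, 2]
COMPARE_OP bool(<) → 0 vs 2 = True. Stack: [True]
POP_JUMP_IF_FALSE → pop True; no jump. Stack: []
LOAD_FAST_LOAD_FAST m,a → push -1,-5. Stack: [-1, -5]
BINARY_OP * → -1 * -5 = 5. Stack: [5]
STORE_FAST m → m=5. Stack: []
LOAD_FAST_LOAD_FAST m,m → push 5,5. Stack: [5, 5]
BINARY_OP & → 5 & 5 = 5. Stack: [5]
STORE_FAST m → m=5. Stack: []
LOAD_FAST_LOAD_FAST m,b → push 5,0. Stack: [5, 0]
BINARY_OP | → 5 | 0 = 5. Stack: [5]
STORE_FAST m → m=5. Stack: []
LOAD_FAST i → push 0. Stack: [0]
LOAD_CONST → push 1. Stack: [0, 1]
BINARY_OP + → 0 + 1 = 1. Stack: [1]
STORE_FAST i → i=1. Stack: []
LOAD_FAST i → push 1. Stack: [1]
LOAD_CONST → push 2. Stack: [1, 2]
COMPARE_OP bool(<) → 1 vs 2 = True. Stack: [True]
POP_JUMP_IF_FALSE → pop True; no jump. Stack: []
LOAD_FAST_LOAD_FAST m,a → push 5,-5. Stack: [5, -5]
BINARY_OP * → 5 * -5 = -25. Stack: [-25]
STORE_FAST m → m=-25. Stack: []
LOAD_FAST_LOAD_FAST m,m → push -25,-25. Stack: [-25, -25]
BINARY_OP & → -25 & -25 = -25. Stack: [-25]
STORE_FAST m → m=-25. Stack: []
LOAD_FAST_LOAD_FAST m,b → push -25,0. Stack: [-25, 0]
BINARY_OP | → -25 | 0 = -25. Stack: [-25]
STORE_FAST m → m=-25. Stack: []
LOAD_FAST i → push 1. Stack: [1]
LOAD_CONST → push 1. Stack: [1, 1]
BINARY_OP + → 1 + 1 = 2. Stack: [2]
STORE_FAST i → i=2. Stack: []
LOAD_FAST i → push 2. Stack: [2]
LOAD_CONST → push 2. Stack: [2, 2]
COMPARE_OP bool(<) → 2 vs 2 = False. Stack: [False]
POP_JUMP_IF_FALSE → pop False; jump. Stack: []
LOAD_FAST m → push -25. Stack: [-25]
RETURN_VALUE → return -25.

-25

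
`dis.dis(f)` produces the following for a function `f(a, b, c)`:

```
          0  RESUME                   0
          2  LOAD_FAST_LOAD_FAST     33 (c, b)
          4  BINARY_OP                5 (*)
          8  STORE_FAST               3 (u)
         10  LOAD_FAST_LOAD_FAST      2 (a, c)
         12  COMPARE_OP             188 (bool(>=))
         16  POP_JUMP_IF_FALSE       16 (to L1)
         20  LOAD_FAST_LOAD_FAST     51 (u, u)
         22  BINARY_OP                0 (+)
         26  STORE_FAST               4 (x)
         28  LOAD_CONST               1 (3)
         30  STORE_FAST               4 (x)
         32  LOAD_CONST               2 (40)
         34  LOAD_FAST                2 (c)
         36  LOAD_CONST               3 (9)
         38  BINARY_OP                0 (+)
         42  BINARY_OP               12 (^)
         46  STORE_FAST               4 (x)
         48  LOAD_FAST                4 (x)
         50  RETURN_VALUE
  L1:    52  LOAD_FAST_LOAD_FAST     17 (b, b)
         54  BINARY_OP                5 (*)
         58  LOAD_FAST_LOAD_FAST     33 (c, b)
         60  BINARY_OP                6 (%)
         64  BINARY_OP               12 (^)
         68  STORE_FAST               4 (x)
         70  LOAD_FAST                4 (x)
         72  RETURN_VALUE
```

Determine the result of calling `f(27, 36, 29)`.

1293

LOAD_FAST_LOAD_FAST c,b → push 29,36. Stack: [29, 36]
BINARY_OP * → 29 * 36 = 1044. Stack: [1044]
STORE_FAST u → u=1044. Stack: []
LOAD_FAST_LOAD_FAST a,c → push 27,29. Stack: [27, 29]
COMPARE_OP bool(>=) → 27 vs 29 = False. Stack: [False]
POP_JUMP_IF_FALSE → pop False; jump. Stack: []
LOAD_FAST_LOAD_FAST b,b → push 36,36. Stack: [36, 36]
BINARY_OP * → 36 * 36 = 1296. Stack: [1296]
LOAD_FAST_LOAD_FAST c,b → push 29,36. Stack: [1296, 29, 36]
BINARY_OP % → 29 % 36 = 29. Stack: [1296, 29]
BINARY_OP ^ → 1296 ^ 29 = 1293. Stack: [1293]
STORE_FAST x → x=1293. Stack: []
LOAD_FAST x → push 1293. Stack: [1293]
RETURN_VALUE → return 1293.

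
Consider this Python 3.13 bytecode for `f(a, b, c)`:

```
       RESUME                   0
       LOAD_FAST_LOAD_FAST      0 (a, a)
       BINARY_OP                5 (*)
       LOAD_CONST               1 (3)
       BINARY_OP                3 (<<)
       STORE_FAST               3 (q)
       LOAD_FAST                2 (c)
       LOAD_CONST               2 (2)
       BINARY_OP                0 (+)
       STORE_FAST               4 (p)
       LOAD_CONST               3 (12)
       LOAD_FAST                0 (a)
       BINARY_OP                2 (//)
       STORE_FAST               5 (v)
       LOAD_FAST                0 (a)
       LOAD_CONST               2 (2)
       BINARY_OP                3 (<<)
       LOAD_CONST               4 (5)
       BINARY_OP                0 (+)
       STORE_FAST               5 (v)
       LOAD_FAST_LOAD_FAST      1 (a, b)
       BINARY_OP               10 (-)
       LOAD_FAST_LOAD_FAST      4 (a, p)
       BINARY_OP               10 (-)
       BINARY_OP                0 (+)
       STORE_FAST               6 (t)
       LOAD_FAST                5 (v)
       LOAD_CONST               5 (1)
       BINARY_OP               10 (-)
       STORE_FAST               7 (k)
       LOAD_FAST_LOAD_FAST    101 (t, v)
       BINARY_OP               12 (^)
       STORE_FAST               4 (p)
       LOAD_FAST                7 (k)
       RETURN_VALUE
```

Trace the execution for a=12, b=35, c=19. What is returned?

LOAD_FAST_LOAD_FAST a,a → push 12,12. Stack: [12, 12]
BINARY_OP * → 12 * 12 = 144. Stack: [144]
LOAD_CONST → push 3. Stack: [144, 3]
BINARY_OP << → 144 << 3 = 1152. Stack: [1152]
STORE_FAST q → q=1152. Stack: []
LOAD_FAST c → push 19. Stack: [19]
LOAD_CONST → push 2. Stack: [19, 2]
BINARY_OP + → 19 + 2 = 21. Stack: [21]
STORE_FAST p → p=21. Stack: []
LOAD_CONST → push 12. Stack: [12]
LOAD_FAST a → push 12. Stack: [12, 12]
BINARY_OP // → 12 // 12 = 1. Stack: [1]
STORE_FAST v → v=1. Stack: []
LOAD_FAST a → push 12. Stack: [12]
LOAD_CONST → push 2. Stack: [12, 2]
BINARY_OP << → 12 << 2 = 48. Stack: [48]
LOAD_CONST → push 5. Stack: [48, 5]
BINARY_OP + → 48 + 5 = 53. Stack: [53]
STORE_FAST v → v=53. Stack: []
LOAD_FAST_LOAD_FAST a,b → push 12,35. Stack: [12, 35]
BINARY_OP - → 12 - 35 = -23. Stack: [-23]
LOAD_FAST_LOAD_FAST a,p → push 12,21. Stack: [-23, 12, 21]
BINARY_OP - → 12 - 21 = -9. Stack: [-23, -9]
BINARY_OP + → -23 + -9 = -32. Stack: [-32]
STORE_FAST t → t=-32. Stack: []
LOAD_FAST v → push 53. Stack: [53]
LOAD_CONST → push 1. Stack: [53, 1]
BINARY_OP - → 53 - 1 = 52. Stack: [52]
STORE_FAST k → k=52. Stack: []
LOAD_FAST_LOAD_FAST t,v → push -32,53. Stack: [-32, 53]
BINARY_OP ^ → -32 ^ 53 = -43. Stack: [-43]
STORE_FAST p → p=-43. Stack: []
LOAD_FAST k → push 52. Stack: [52]
RETURN_VALUE → return 52.

52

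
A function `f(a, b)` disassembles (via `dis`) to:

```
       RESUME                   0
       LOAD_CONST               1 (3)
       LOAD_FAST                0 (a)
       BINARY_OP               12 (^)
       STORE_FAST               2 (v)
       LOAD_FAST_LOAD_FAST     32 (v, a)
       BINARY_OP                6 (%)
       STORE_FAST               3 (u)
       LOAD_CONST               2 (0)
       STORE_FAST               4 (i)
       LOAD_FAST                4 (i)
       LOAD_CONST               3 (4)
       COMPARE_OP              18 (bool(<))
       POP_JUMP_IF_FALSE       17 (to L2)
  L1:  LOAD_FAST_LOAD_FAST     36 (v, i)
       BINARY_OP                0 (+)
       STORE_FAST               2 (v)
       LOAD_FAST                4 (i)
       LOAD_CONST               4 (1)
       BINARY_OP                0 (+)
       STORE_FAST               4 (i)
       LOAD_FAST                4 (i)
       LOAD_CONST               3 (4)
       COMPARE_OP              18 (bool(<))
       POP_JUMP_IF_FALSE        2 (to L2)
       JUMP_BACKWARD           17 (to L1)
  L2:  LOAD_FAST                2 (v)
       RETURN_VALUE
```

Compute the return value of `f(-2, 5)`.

LOAD_CONST → push 3. Stack: [3]
LOAD_FAST a → push -2. Stack: [3, -2]
BINARY_OP ^ → 3 ^ -2 = -3. Stack: [-3]
STORE_FAST v → v=-3. Stack: []
LOAD_FAST_LOAD_FAST v,a → push -3,-2. Stack: [-3, -2]
BINARY_OP % → -3 % -2 = -1. Stack: [-1]
STORE_FAST u → u=-1. Stack: []
LOAD_CONST → push 0. Stack: [0]
STORE_FAST i → i=0. Stack: []
LOAD_FAST i → push 0. Stack: [0]
LOAD_CONST → push 4. Stack: [0, 4]
COMPARE_OP bool(<) → 0 vs 4 = True. Stack: [True]
POP_JUMP_IF_FALSE → pop True; no jump. Stack: []
LOAD_FAST_LOAD_FAST v,i → push -3,0. Stack: [-3, 0]
BINARY_OP + → -3 + 0 = -3. Stack: [-3]
STORE_FAST v → v=-3. Stack: []
LOAD_FAST i → push 0. Stack: [0]
LOAD_CONST → push 1. Stack: [0, 1]
BINARY_OP + → 0 + 1 = 1. Stack: [1]
STORE_FAST i → i=1. Stack: []
LOAD_FAST i → push 1. Stack: [1]
LOAD_CONST → push 4. Stack: [1, 4]
COMPARE_OP bool(<) → 1 vs 4 = True. Stack: [True]
POP_JUMP_IF_FALSE → pop True; no jump. Stack: []
LOAD_FAST_LOAD_FAST v,i → push -3,1. Stack: [-3, 1]
BINARY_OP + → -3 + 1 = -2. Stack: [-2]
STORE_FAST v → v=-2. Stack: []
LOAD_FAST i → push 1. Stack: [1]
LOAD_CONST → push 1. Stack: [1, 1]
BINARY_OP + → 1 + 1 = 2. Stack: [2]
STORE_FAST i → i=2. Stack: []
LOAD_FAST i → push 2. Stack: [2]
LOAD_CONST → push 4. Stack: [2, 4]
COMPARE_OP bool(<) → 2 vs 4 = True. Stack: [True]
POP_JUMP_IF_FALSE → pop True; no jump. Stack: []
LOAD_FAST_LOAD_FAST v,i → push -2,2. Stack: [-2, 2]
BINARY_OP + → -2 + 2 = 0. Stack: [0]
STORE_FAST v → v=0. Stack: []
LOAD_FAST i → push 2. Stack: [2]
LOAD_CONST → push 1. Stack: [2, 1]
BINARY_OP + → 2 + 1 = 3. Stack: [3]
STORE_FAST i → i=3. Stack: []
LOAD_FAST i → push 3. Stack: [3]
LOAD_CONST → push 4. Stack: [3, 4]
COMPARE_OP bool(<) → 3 vs 4 = True. Stack: [True]
POP_JUMP_IF_FALSE → pop True; no jump. Stack: []
LOAD_FAST_LOAD_FAST v,i → push 0,3. Stack: [0, 3]
BINARY_OP + → 0 + 3 = 3. Stack: [3]
STORE_FAST v → v=3. Stack: []
LOAD_FAST i → push 3. Stack: [3]
LOAD_CONST → push 1. Stack: [3, 1]
BINARY_OP + → 3 + 1 = 4. Stack: [4]
STORE_FAST i → i=4. Stack: []
LOAD_FAST i → push 4. Stack: [4]
LOAD_CONST → push 4. Stack: [4, 4]
COMPARE_OP bool(<) → 4 vs 4 = False. Stack: [False]
POP_JUMP_IF_FALSE → pop False; jump. Stack: []
LOAD_FAST v → push 3. Stack: [3]
RETURN_VALUE → return 3.

3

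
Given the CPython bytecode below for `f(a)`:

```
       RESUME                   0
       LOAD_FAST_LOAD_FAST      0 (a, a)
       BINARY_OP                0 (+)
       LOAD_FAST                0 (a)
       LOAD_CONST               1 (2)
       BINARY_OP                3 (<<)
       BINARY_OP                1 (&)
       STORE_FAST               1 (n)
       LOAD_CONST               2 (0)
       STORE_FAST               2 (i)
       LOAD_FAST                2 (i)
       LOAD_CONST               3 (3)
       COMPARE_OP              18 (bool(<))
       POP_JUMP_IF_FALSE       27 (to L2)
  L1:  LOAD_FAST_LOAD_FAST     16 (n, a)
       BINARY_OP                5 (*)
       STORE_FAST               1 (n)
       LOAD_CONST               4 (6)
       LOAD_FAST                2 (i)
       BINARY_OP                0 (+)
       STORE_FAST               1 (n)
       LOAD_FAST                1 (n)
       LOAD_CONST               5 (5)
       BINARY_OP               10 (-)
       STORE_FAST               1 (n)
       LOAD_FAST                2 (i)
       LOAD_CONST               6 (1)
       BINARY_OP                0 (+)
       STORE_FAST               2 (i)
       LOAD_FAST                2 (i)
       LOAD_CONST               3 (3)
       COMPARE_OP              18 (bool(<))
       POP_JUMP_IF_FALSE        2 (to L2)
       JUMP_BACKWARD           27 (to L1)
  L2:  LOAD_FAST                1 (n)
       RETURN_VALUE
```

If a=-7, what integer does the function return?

LOAD_FAST_LOAD_FAST a,a → push -7,-7
BINARY_OP + → -7 + -7 = -14
LOAD_FAST a → push -7
LOAD_CONST → push 2
BINARY_OP << → -7 << 2 = -28
BINARY_OP & → -14 & -28 = -32
STORE_FAST n → n=-32
LOAD_CONST → push 0
STORE_FAST i → i=0
LOAD_FAST i → push 0
LOAD_CONST → push 3
COMPARE_OP bool(<) → 0 vs 3 = True
POP_JUMP_IF_FALSE → pop True; no jump
LOAD_FAST_LOAD_FAST n,a → push -32,-7
BINARY_OP * → -32 * -7 = 224
STORE_FAST n → n=224
LOAD_CONST → push 6
LOAD_FAST i → push 0
BINARY_OP + → 6 + 0 = 6
STORE_FAST n → n=6
LOAD_FAST n → push 6
LOAD_CONST → push 5
BINARY_OP - → 6 - 5 = 1
STORE_FAST n → n=1
LOAD_FAST i → push 0
LOAD_CONST → push 1
BINARY_OP + → 0 + 1 = 1
STORE_FAST i → i=1
LOAD_FAST i → push 1
LOAD_CONST → push 3
COMPARE_OP bool(<) → 1 vs 3 = True
POP_JUMP_IF_FALSE → pop True; no jump
LOAD_FAST_LOAD_FAST n,a → push 1,-7
BINARY_OP * → 1 * -7 = -7
STORE_FAST n → n=-7
LOAD_CONST → push 6
LOAD_FAST i → push 1
BINARY_OP + → 6 + 1 = 7
STORE_FAST n → n=7
LOAD_FAST n → push 7
LOAD_CONST → push 5
BINARY_OP - → 7 - 5 = 2
STORE_FAST n → n=2
LOAD_FAST i → push 1
LOAD_CONST → push 1
BINARY_OP + → 1 + 1 = 2
STORE_FAST i → i=2
LOAD_FAST i → push 2
LOAD_CONST → push 3
COMPARE_OP bool(<) → 2 vs 3 = True
POP_JUMP_IF_FALSE → pop True; no jump
LOAD_FAST_LOAD_FAST n,a → push 2,-7
BINARY_OP * → 2 * -7 = -14
STORE_FAST n → n=-14
LOAD_CONST → push 6
LOAD_FAST i → push 2
BINARY_OP + → 6 + 2 = 8
STORE_FAST n → n=8
LOAD_FAST n → push 8
LOAD_CONST → push 5
BINARY_OP - → 8 - 5 = 3
STORE_FAST n → n=3
LOAD_FAST i → push 2
LOAD_CONST → push 1
BINARY_OP + → 2 + 1 = 3
STORE_FAST i → i=3
LOAD_FAST i → push 3
LOAD_CONST → push 3
COMPARE_OP bool(<) → 3 vs 3 = False
POP_JUMP_IF_FALSE → pop False; jump
LOAD_FAST n → push 3
RETURN_VALUE → return 3.

3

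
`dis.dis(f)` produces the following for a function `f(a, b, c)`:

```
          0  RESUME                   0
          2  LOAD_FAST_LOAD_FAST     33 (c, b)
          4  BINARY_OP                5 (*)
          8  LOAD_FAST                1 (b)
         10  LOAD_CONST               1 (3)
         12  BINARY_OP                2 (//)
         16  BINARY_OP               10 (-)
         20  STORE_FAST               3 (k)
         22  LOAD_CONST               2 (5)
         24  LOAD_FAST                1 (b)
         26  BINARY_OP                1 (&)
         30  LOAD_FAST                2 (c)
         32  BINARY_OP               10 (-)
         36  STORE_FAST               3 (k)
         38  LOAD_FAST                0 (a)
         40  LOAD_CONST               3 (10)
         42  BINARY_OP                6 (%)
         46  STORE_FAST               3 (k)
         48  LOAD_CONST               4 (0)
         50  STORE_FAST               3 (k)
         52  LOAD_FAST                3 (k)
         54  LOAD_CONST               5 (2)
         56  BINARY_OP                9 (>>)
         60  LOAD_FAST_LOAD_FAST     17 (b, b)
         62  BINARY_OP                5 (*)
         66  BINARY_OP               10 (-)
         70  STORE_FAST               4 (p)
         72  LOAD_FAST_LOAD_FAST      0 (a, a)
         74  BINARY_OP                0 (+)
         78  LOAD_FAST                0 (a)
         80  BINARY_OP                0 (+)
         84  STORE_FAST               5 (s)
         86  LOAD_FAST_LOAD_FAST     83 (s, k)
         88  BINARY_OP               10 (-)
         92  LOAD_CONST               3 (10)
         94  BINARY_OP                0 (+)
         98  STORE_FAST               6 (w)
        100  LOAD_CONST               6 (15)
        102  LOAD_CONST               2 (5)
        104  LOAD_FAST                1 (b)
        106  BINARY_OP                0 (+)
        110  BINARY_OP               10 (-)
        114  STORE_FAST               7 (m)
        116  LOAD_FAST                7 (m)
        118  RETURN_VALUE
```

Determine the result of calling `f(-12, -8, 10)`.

18

LOAD_FAST_LOAD_FAST c,b → push 10,-8. Stack: [10, -8]
BINARY_OP * → 10 * -8 = -80. Stack: [-80]
LOAD_FAST b → push -8. Stack: [-80, -8]
LOAD_CONST → push 3. Stack: [-80, -8, 3]
BINARY_OP // → -8 // 3 = -3. Stack: [-80, -3]
BINARY_OP - → -80 - -3 = -77. Stack: [-77]
STORE_FAST k → k=-77. Stack: []
LOAD_CONST → push 5. Stack: [5]
LOAD_FAST b → push -8. Stack: [5, -8]
BINARY_OP & → 5 & -8 = 0. Stack: [0]
LOAD_FAST c → push 10. Stack: [0, 10]
BINARY_OP - → 0 - 10 = -10. Stack: [-10]
STORE_FAST k → k=-10. Stack: []
LOAD_FAST a → push -12. Stack: [-12]
LOAD_CONST → push 10. Stack: [-12, 10]
BINARY_OP % → -12 % 10 = 8. Stack: [8]
STORE_FAST k → k=8. Stack: []
LOAD_CONST → push 0. Stack: [0]
STORE_FAST k → k=0. Stack: []
LOAD_FAST k → push 0. Stack: [0]
LOAD_CONST → push 2. Stack: [0, 2]
BINARY_OP >> → 0 >> 2 = 0. Stack: [0]
LOAD_FAST_LOAD_FAST b,b → push -8,-8. Stack: [0, -8, -8]
BINARY_OP * → -8 * -8 = 64. Stack: [0, 64]
BINARY_OP - → 0 - 64 = -64. Stack: [-64]
STORE_FAST p → p=-64. Stack: []
LOAD_FAST_LOAD_FAST a,a → push -12,-12. Stack: [-12, -12]
BINARY_OP + → -12 + -12 = -24. Stack: [-24]
LOAD_FAST a → push -12. Stack: [-24, -12]
BINARY_OP + → -24 + -12 = -36. Stack: [-36]
STORE_FAST s → s=-36. Stack: []
LOAD_FAST_LOAD_FAST s,k → push -36,0. Stack: [-36, 0]
BINARY_OP - → -36 - 0 = -36. Stack: [-36]
LOAD_CONST → push 10. Stack: [-36, 10]
BINARY_OP + → -36 + 10 = -26. Stack: [-26]
STORE_FAST w → w=-26. Stack: []
LOAD_CONST → push 15. Stack: [15]
LOAD_CONST → push 5. Stack: [15, 5]
LOAD_FAST b → push -8. Stack: [15, 5, -8]
BINARY_OP + → 5 + -8 = -3. Stack: [15, -3]
BINARY_OP - → 15 - -3 = 18. Stack: [18]
STORE_FAST m → m=18. Stack: []
LOAD_FAST m → push 18. Stack: [18]
RETURN_VALUE → return 18.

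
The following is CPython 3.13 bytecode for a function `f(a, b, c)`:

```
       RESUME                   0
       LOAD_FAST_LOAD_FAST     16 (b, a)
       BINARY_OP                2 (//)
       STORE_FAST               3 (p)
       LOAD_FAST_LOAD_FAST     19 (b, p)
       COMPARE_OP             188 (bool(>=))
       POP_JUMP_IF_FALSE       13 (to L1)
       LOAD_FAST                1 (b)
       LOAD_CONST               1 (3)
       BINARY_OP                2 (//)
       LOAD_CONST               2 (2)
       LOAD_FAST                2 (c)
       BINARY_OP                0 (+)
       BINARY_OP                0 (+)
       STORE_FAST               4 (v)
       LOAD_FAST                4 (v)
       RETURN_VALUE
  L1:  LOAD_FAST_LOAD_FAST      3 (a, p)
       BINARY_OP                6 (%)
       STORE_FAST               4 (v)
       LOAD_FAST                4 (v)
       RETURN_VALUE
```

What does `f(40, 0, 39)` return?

LOAD_FAST_LOAD_FAST b,a → push 0,40. Stack: [0, 40]
BINARY_OP // → 0 // 40 = 0. Stack: [0]
STORE_FAST p → p=0. Stack: []
LOAD_FAST_LOAD_FAST b,p → push 0,0. Stack: [0, 0]
COMPARE_OP bool(>=) → 0 vs 0 = True. Stack: [True]
POP_JUMP_IF_FALSE → pop True; no jump. Stack: []
LOAD_FAST b → push 0. Stack: [0]
LOAD_CONST → push 3. Stack: [0, 3]
BINARY_OP // → 0 // 3 = 0. Stack: [0]
LOAD_CONST → push 2. Stack: [0, 2]
LOAD_FAST c → push 39. Stack: [0, 2, 39]
BINARY_OP + → 2 + 39 = 41. Stack: [0, 41]
BINARY_OP + → 0 + 41 = 41. Stack: [41]
STORE_FAST v → v=41. Stack: []
LOAD_FAST v → push 41. Stack: [41]
RETURN_VALUE → return 41.

41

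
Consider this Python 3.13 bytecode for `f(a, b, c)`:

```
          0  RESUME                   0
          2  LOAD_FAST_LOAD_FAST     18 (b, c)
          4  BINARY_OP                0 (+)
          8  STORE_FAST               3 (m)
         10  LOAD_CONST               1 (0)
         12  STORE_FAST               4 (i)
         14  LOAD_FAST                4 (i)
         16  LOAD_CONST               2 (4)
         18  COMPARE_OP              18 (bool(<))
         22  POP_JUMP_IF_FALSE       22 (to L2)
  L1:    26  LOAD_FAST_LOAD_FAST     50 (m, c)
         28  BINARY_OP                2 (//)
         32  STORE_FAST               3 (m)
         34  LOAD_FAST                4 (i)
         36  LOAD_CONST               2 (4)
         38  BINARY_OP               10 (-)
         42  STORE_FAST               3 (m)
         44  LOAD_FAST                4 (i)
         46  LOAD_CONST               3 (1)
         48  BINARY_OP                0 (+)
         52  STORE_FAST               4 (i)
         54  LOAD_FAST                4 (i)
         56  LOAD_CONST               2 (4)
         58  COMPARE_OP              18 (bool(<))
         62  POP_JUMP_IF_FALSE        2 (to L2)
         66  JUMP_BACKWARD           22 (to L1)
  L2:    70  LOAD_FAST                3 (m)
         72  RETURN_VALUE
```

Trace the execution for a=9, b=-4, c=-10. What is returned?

-1

LOAD_FAST_LOAD_FAST b,c → push -4,-10
BINARY_OP + → -4 + -10 = -14
STORE_FAST m → m=-14
LOAD_CONST → push 0
STORE_FAST i → i=0
LOAD_FAST i → push 0
LOAD_CONST → push 4
COMPARE_OP bool(<) → 0 vs 4 = True
POP_JUMP_IF_FALSE → pop True; no jump
LOAD_FAST_LOAD_FAST m,c → push -14,-10
BINARY_OP // → -14 // -10 = 1
STORE_FAST m → m=1
LOAD_FAST i → push 0
LOAD_CONST → push 4
BINARY_OP - → 0 - 4 = -4
STORE_FAST m → m=-4
LOAD_FAST i → push 0
LOAD_CONST → push 1
BINARY_OP + → 0 + 1 = 1
STORE_FAST i → i=1
LOAD_FAST i → push 1
LOAD_CONST → push 4
COMPARE_OP bool(<) → 1 vs 4 = True
POP_JUMP_IF_FALSE → pop True; no jump
LOAD_FAST_LOAD_FAST m,c → push -4,-10
BINARY_OP // → -4 // -10 = 0
STORE_FAST m → m=0
LOAD_FAST i → push 1
LOAD_CONST → push 4
BINARY_OP - → 1 - 4 = -3
STORE_FAST m → m=-3
LOAD_FAST i → push 1
LOAD_CONST → push 1
BINARY_OP + → 1 + 1 = 2
STORE_FAST i → i=2
LOAD_FAST i → push 2
LOAD_CONST → push 4
COMPARE_OP bool(<) → 2 vs 4 = True
POP_JUMP_IF_FALSE → pop True; no jump
LOAD_FAST_LOAD_FAST m,c → push -3,-10
BINARY_OP // → -3 // -10 = 0
STORE_FAST m → m=0
LOAD_FAST i → push 2
LOAD_CONST → push 4
BINARY_OP - → 2 - 4 = -2
STORE_FAST m → m=-2
LOAD_FAST i → push 2
LOAD_CONST → push 1
BINARY_OP + → 2 + 1 = 3
STORE_FAST i → i=3
LOAD_FAST i → push 3
LOAD_CONST → push 4
COMPARE_OP bool(<) → 3 vs 4 = True
POP_JUMP_IF_FALSE → pop True; no jump
LOAD_FAST_LOAD_FAST m,c → push -2,-10
BINARY_OP // → -2 // -10 = 0
STORE_FAST m → m=0
LOAD_FAST i → push 3
LOAD_CONST → push 4
BINARY_OP - → 3 - 4 = -1
STORE_FAST m → m=-1
LOAD_FAST i → push 3
LOAD_CONST → push 1
BINARY_OP + → 3 + 1 = 4
STORE_FAST i → i=4
LOAD_FAST i → push 4
LOAD_CONST → push 4
COMPARE_OP bool(<) → 4 vs 4 = False
POP_JUMP_IF_FALSE → pop False; jump
LOAD_FAST m → push -1
RETURN_VALUE → return -1.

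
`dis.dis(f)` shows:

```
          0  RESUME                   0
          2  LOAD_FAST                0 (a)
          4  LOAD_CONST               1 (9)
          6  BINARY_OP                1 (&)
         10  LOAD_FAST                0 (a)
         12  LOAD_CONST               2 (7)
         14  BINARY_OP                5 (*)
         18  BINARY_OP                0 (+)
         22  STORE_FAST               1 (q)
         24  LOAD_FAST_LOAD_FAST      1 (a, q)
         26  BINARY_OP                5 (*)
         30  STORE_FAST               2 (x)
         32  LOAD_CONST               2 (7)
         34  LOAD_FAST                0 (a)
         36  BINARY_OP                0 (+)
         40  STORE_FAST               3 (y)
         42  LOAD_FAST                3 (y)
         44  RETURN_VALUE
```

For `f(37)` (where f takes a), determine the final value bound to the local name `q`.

260

LOAD_FAST a → push 37. Stack: [37]
LOAD_CONST → push 9. Stack: [37, 9]
BINARY_OP & → 37 & 9 = 1. Stack: [1]
LOAD_FAST a → push 37. Stack: [1, 37]
LOAD_CONST → push 7. Stack: [1, 37, 7]
BINARY_OP * → 37 * 7 = 259. Stack: [1, 259]
BINARY_OP + → 1 + 259 = 260. Stack: [260]
STORE_FAST q → q=260. Stack: []
LOAD_FAST_LOAD_FAST a,q → push 37,260. Stack: [37, 260]
BINARY_OP * → 37 * 260 = 9620. Stack: [9620]
STORE_FAST x → x=9620. Stack: []
LOAD_CONST → push 7. Stack: [7]
LOAD_FAST a → push 37. Stack: [7, 37]
BINARY_OP + → 7 + 37 = 44. Stack: [44]
STORE_FAST y → y=44. Stack: []
LOAD_FAST y → push 44. Stack: [44]
RETURN_VALUE → return 44.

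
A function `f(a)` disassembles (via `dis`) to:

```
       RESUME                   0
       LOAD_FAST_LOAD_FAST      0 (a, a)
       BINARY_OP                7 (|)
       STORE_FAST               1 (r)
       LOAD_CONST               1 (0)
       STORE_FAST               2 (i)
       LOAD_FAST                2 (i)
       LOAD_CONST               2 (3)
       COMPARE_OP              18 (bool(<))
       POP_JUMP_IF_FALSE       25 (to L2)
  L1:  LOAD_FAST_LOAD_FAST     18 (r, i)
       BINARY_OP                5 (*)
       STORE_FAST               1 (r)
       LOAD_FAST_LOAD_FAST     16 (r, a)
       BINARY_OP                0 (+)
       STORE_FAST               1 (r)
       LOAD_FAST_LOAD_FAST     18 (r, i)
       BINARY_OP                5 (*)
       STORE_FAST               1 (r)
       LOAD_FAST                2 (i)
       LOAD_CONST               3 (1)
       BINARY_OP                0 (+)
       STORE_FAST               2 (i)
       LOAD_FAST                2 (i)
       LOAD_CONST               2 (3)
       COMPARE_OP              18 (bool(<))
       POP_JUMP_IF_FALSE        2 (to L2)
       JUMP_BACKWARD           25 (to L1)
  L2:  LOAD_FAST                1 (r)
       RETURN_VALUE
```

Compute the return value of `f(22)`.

LOAD_FAST_LOAD_FAST a,a → push 22,22. Stack: [22, 22]
BINARY_OP | → 22 | 22 = 22. Stack: [22]
STORE_FAST r → r=22. Stack: []
LOAD_CONST → push 0. Stack: [0]
STORE_FAST i → i=0. Stack: []
LOAD_FAST i → push 0. Stack: [0]
LOAD_CONST → push 3. Stack: [0, 3]
COMPARE_OP bool(<) → 0 vs 3 = True. Stack: [True]
POP_JUMP_IF_FALSE → pop True; no jump. Stack: []
LOAD_FAST_LOAD_FAST r,i → push 22,0. Stack: [22, 0]
BINARY_OP * → 22 * 0 = 0. Stack: [0]
STORE_FAST r → r=0. Stack: []
LOAD_FAST_LOAD_FAST r,a → push 0,22. Stack: [0, 22]
BINARY_OP + → 0 + 22 = 22. Stack: [22]
STORE_FAST r → r=22. Stack: []
LOAD_FAST_LOAD_FAST r,i → push 22,0. Stack: [22, 0]
BINARY_OP * → 22 * 0 = 0. Stack: [0]
STORE_FAST r → r=0. Stack: []
LOAD_FAST i → push 0. Stack: [0]
LOAD_CONST → push 1. Stack: [0, 1]
BINARY_OP + → 0 + 1 = 1. Stack: [1]
STORE_FAST i → i=1. Stack: []
LOAD_FAST i → push 1. Stack: [1]
LOAD_CONST → push 3. Stack: [1, 3]
COMPARE_OP bool(<) → 1 vs 3 = True. Stack: [True]
POP_JUMP_IF_FALSE → pop True; no jump. Stack: []
LOAD_FAST_LOAD_FAST r,i → push 0,1. Stack: [0, 1]
BINARY_OP * → 0 * 1 = 0. Stack: [0]
STORE_FAST r → r=0. Stack: []
LOAD_FAST_LOAD_FAST r,a → push 0,22. Stack: [0, 22]
BINARY_OP + → 0 + 22 = 22. Stack: [22]
STORE_FAST r → r=22. Stack: []
LOAD_FAST_LOAD_FAST r,i → push 22,1. Stack: [22, 1]
BINARY_OP * → 22 * 1 = 22. Stack: [22]
STORE_FAST r → r=22. Stack: []
LOAD_FAST i → push 1. Stack: [1]
LOAD_CONST → push 1. Stack: [1, 1]
BINARY_OP + → 1 + 1 = 2. Stack: [2]
STORE_FAST i → i=2. Stack: []
LOAD_FAST i → push 2. Stack: [2]
LOAD_CONST → push 3. Stack: [2, 3]
COMPARE_OP bool(<) → 2 vs 3 = True. Stack: [True]
POP_JUMP_IF_FALSE → pop True; no jump. Stack: []
LOAD_FAST_LOAD_FAST r,i → push 22,2. Stack: [22, 2]
BINARY_OP * → 22 * 2 = 44. Stack: [44]
STORE_FAST r → r=44. Stack: []
LOAD_FAST_LOAD_FAST r,a → push 44,22. Stack: [44, 22]
BINARY_OP + → 44 + 22 = 66. Stack: [66]
STORE_FAST r → r=66. Stack: []
LOAD_FAST_LOAD_FAST r,i → push 66,2. Stack: [66, 2]
BINARY_OP * → 66 * 2 = 132. Stack: [132]
STORE_FAST r → r=132. Stack: []
LOAD_FAST i → push 2. Stack: [2]
LOAD_CONST → push 1. Stack: [2, 1]
BINARY_OP + → 2 + 1 = 3. Stack: [3]
STORE_FAST i → i=3. Stack: []
LOAD_FAST i → push 3. Stack: [3]
LOAD_CONST → push 3. Stack: [3, 3]
COMPARE_OP bool(<) → 3 vs 3 = False. Stack: [False]
POP_JUMP_IF_FALSE → pop False; jump. Stack: []
LOAD_FAST r → push 132. Stack: [132]
RETURN_VALUE → return 132.

132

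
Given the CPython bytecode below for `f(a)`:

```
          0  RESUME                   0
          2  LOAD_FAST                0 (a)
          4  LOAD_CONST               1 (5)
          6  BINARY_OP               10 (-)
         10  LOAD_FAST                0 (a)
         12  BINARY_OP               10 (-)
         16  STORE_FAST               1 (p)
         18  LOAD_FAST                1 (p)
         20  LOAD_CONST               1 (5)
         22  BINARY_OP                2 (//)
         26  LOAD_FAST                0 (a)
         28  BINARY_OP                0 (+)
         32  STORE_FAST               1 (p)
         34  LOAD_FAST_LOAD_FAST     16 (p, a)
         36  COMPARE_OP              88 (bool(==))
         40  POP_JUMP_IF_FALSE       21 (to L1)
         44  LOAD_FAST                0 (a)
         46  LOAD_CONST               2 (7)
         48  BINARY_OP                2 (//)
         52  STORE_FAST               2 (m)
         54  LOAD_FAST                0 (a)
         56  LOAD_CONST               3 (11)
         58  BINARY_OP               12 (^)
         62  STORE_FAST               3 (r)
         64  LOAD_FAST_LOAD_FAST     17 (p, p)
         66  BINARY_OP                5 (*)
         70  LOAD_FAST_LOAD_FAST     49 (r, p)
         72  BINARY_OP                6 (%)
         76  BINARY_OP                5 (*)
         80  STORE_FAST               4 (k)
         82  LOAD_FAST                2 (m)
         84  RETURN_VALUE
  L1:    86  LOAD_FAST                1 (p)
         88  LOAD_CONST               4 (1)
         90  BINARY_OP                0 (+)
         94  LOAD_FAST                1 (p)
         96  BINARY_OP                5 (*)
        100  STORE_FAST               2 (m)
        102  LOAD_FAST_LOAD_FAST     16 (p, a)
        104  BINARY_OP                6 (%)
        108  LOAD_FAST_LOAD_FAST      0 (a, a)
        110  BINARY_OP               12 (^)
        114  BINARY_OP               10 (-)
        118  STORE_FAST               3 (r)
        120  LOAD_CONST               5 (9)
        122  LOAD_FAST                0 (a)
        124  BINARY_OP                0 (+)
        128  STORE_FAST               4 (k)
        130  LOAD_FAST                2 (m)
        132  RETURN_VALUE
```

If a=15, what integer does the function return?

LOAD_FAST a → push 15. Stack: [15]
LOAD_CONST → push 5. Stack: [15, 5]
BINARY_OP - → 15 - 5 = 10. Stack: [10]
LOAD_FAST a → push 15. Stack: [10, 15]
BINARY_OP - → 10 - 15 = -5. Stack: [-5]
STORE_FAST p → p=-5. Stack: []
LOAD_FAST p → push -5. Stack: [-5]
LOAD_CONST → push 5. Stack: [-5, 5]
BINARY_OP // → -5 // 5 = -1. Stack: [-1]
LOAD_FAST a → push 15. Stack: [-1, 15]
BINARY_OP + → -1 + 15 = 14. Stack: [14]
STORE_FAST p → p=14. Stack: []
LOAD_FAST_LOAD_FAST p,a → push 14,15. Stack: [14, 15]
COMPARE_OP bool(==) → 14 vs 15 = False. Stack: [False]
POP_JUMP_IF_FALSE → pop False; jump. Stack: []
LOAD_FAST p → push 14. Stack: [14]
LOAD_CONST → push 1. Stack: [14, 1]
BINARY_OP + → 14 + 1 = 15. Stack: [15]
LOAD_FAST p → push 14. Stack: [15, 14]
BINARY_OP * → 15 * 14 = 210. Stack: [210]
STORE_FAST m → m=210. Stack: []
LOAD_FAST_LOAD_FAST p,a → push 14,15. Stack: [14, 15]
BINARY_OP % → 14 % 15 = 14. Stack: [14]
LOAD_FAST_LOAD_FAST a,a → push 15,15. Stack: [14, 15, 15]
BINARY_OP ^ → 15 ^ 15 = 0. Stack: [14, 0]
BINARY_OP - → 14 - 0 = 14. Stack: [14]
STORE_FAST r → r=14. Stack: []
LOAD_CONST → push 9. Stack: [9]
LOAD_FAST a → push 15. Stack: [9, 15]
BINARY_OP + → 9 + 15 = 24. Stack: [24]
STORE_FAST k → k=24. Stack: []
LOAD_FAST m → push 210. Stack: [210]
RETURN_VALUE → return 210.

210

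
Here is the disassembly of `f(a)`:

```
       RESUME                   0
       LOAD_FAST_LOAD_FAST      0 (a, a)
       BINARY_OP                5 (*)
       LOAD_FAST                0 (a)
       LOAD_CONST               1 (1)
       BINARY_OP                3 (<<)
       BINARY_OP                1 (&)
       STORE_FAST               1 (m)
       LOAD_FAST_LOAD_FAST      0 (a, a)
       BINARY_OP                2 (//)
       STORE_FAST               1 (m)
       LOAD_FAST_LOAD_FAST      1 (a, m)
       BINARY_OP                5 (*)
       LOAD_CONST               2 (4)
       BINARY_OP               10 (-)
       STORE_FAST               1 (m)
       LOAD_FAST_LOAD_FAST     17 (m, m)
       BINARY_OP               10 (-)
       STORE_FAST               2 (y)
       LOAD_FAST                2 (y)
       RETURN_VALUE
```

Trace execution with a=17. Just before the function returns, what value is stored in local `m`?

LOAD_FAST_LOAD_FAST a,a → push 17,17. Stack: [17, 17]
BINARY_OP * → 17 * 17 = 289. Stack: [289]
LOAD_FAST a → push 17. Stack: [289, 17]
LOAD_CONST → push 1. Stack: [289, 17, 1]
BINARY_OP << → 17 << 1 = 34. Stack: [289, 34]
BINARY_OP & → 289 & 34 = 32. Stack: [32]
STORE_FAST m → m=32. Stack: []
LOAD_FAST_LOAD_FAST a,a → push 17,17. Stack: [17, 17]
BINARY_OP // → 17 // 17 = 1. Stack: [1]
STORE_FAST m → m=1. Stack: []
LOAD_FAST_LOAD_FAST a,m → push 17,1. Stack: [17, 1]
BINARY_OP * → 17 * 1 = 17. Stack: [17]
LOAD_CONST → push 4. Stack: [17, 4]
BINARY_OP - → 17 - 4 = 13. Stack: [13]
STORE_FAST m → m=13. Stack: []
LOAD_FAST_LOAD_FAST m,m → push 13,13. Stack: [13, 13]
BINARY_OP - → 13 - 13 = 0. Stack: [0]
STORE_FAST y → y=0. Stack: []
LOAD_FAST y → push 0. Stack: [0]
RETURN_VALUE → return 0.

13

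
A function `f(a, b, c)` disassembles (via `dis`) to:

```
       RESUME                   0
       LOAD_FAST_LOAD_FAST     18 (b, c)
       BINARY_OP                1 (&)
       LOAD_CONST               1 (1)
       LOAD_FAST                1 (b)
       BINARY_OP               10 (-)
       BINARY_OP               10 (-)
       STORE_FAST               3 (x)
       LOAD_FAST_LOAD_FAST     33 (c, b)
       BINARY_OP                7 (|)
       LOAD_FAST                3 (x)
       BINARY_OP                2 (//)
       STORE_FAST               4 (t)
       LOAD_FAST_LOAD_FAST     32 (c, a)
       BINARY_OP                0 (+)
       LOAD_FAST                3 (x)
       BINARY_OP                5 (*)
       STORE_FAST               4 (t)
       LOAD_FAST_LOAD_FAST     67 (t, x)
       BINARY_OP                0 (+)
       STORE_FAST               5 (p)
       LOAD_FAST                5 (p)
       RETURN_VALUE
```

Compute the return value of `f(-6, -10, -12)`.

LOAD_FAST_LOAD_FAST b,c → push -10,-12. Stack: [-10, -12]
BINARY_OP & → -10 & -12 = -12. Stack: [-12]
LOAD_CONST → push 1. Stack: [-12, 1]
LOAD_FAST b → push -10. Stack: [-12, 1, -10]
BINARY_OP - → 1 - -10 = 11. Stack: [-12, 11]
BINARY_OP - → -12 - 11 = -23. Stack: [-23]
STORE_FAST x → x=-23. Stack: []
LOAD_FAST_LOAD_FAST c,b → push -12,-10. Stack: [-12, -10]
BINARY_OP | → -12 | -10 = -10. Stack: [-10]
LOAD_FAST x → push -23. Stack: [-10, -23]
BINARY_OP // → -10 // -23 = 0. Stack: [0]
STORE_FAST t → t=0. Stack: []
LOAD_FAST_LOAD_FAST c,a → push -12,-6. Stack: [-12, -6]
BINARY_OP + → -12 + -6 = -18. Stack: [-18]
LOAD_FAST x → push -23. Stack: [-18, -23]
BINARY_OP * → -18 * -23 = 414. Stack: [414]
STORE_FAST t → t=414. Stack: []
LOAD_FAST_LOAD_FAST t,x → push 414,-23. Stack: [414, -23]
BINARY_OP + → 414 + -23 = 391. Stack: [391]
STORE_FAST p → p=391. Stack: []
LOAD_FAST p → push 391. Stack: [391]
RETURN_VALUE → return 391.

391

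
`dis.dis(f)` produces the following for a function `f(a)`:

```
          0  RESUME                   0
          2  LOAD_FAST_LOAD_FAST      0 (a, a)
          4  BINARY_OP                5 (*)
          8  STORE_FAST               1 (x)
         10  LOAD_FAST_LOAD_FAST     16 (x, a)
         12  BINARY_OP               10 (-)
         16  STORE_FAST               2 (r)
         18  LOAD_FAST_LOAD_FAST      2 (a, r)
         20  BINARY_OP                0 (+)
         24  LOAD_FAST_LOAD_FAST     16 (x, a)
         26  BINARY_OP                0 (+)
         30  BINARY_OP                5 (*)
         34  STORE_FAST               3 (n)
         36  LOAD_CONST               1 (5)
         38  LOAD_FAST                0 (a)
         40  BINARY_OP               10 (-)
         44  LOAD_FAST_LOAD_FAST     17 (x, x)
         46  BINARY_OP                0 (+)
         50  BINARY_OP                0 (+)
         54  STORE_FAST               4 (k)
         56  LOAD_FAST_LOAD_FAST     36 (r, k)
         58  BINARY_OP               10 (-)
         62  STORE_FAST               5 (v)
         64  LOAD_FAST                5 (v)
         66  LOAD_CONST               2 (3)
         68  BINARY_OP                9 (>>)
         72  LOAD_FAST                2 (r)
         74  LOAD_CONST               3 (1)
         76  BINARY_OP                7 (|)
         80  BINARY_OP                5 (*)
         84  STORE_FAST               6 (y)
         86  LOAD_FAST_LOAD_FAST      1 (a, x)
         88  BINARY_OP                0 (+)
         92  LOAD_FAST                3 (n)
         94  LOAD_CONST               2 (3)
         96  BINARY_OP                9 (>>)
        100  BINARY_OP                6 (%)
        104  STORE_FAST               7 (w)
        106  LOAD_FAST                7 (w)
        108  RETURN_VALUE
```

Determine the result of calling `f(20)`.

420

LOAD_FAST_LOAD_FAST a,a → push 20,20. Stack: [20, 20]
BINARY_OP * → 20 * 20 = 400. Stack: [400]
STORE_FAST x → x=400. Stack: []
LOAD_FAST_LOAD_FAST x,a → push 400,20. Stack: [400, 20]
BINARY_OP - → 400 - 20 = 380. Stack: [380]
STORE_FAST r → r=380. Stack: []
LOAD_FAST_LOAD_FAST a,r → push 20,380. Stack: [20, 380]
BINARY_OP + → 20 + 380 = 400. Stack: [400]
LOAD_FAST_LOAD_FAST x,a → push 400,20. Stack: [400, 400, 20]
BINARY_OP + → 400 + 20 = 420. Stack: [400, 420]
BINARY_OP * → 400 * 420 = 168000. Stack: [168000]
STORE_FAST n → n=168000. Stack: []
LOAD_CONST → push 5. Stack: [5]
LOAD_FAST a → push 20. Stack: [5, 20]
BINARY_OP - → 5 - 20 = -15. Stack: [-15]
LOAD_FAST_LOAD_FAST x,x → push 400,400. Stack: [-15, 400, 400]
BINARY_OP + → 400 + 400 = 800. Stack: [-15, 800]
BINARY_OP + → -15 + 800 = 785. Stack: [785]
STORE_FAST k → k=785. Stack: []
LOAD_FAST_LOAD_FAST r,k → push 380,785. Stack: [380, 785]
BINARY_OP - → 380 - 785 = -405. Stack: [-405]
STORE_FAST v → v=-405. Stack: []
LOAD_FAST v → push -405. Stack: [-405]
LOAD_CONST → push 3. Stack: [-405, 3]
BINARY_OP >> → -405 >> 3 = -51. Stack: [-51]
LOAD_FAST r → push 380. Stack: [-51, 380]
LOAD_CONST → push 1. Stack: [-51, 380, 1]
BINARY_OP | → 380 | 1 = 381. Stack: [-51, 381]
BINARY_OP * → -51 * 381 = -19431. Stack: [-19431]
STORE_FAST y → y=-19431. Stack: []
LOAD_FAST_LOAD_FAST a,x → push 20,400. Stack: [20, 400]
BINARY_OP + → 20 + 400 = 420. Stack: [420]
LOAD_FAST n → push 168000. Stack: [420, 168000]
LOAD_CONST → push 3. Stack: [420, 168000, 3]
BINARY_OP >> → 168000 >> 3 = 21000. Stack: [420, 21000]
BINARY_OP % → 420 % 21000 = 420. Stack: [420]
STORE_FAST w → w=420. Stack: []
LOAD_FAST w → push 420. Stack: [420]
RETURN_VALUE → return 420.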